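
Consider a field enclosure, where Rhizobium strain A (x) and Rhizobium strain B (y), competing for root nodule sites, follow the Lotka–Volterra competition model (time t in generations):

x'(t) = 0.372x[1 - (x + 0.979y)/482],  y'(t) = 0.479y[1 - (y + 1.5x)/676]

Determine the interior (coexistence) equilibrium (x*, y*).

Setting both brackets to zero gives the nullclines x + 0.979y = 482 and 1.5x + y = 676.
Substituting y = 676 - 1.5x into the first: x(1 - 0.979·1.5) = 482 - 0.979·676.
So x* = -180/-0.468 = 384, and then y* = 676 - 1.5·384 = 100.

x* ≈ 384, y* ≈ 100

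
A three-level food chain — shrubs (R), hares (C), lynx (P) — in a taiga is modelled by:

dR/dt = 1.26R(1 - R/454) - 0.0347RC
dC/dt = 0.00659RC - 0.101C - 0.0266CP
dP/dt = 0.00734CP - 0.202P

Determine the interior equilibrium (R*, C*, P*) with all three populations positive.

From dP/dt = 0: 0.00734C* = 0.202, so C* = 27.5.
From dR/dt = 0: 1.26(1 - R*/454) = 0.0347·27.5, giving R* = 454·(1 - 0.758) = 110.
From dC/dt = 0: 0.00659·110 - 0.101 = 0.0266P*, so P* = 0.623/0.0266 = 23.4.

R* ≈ 110, C* ≈ 27.5, P* ≈ 23.4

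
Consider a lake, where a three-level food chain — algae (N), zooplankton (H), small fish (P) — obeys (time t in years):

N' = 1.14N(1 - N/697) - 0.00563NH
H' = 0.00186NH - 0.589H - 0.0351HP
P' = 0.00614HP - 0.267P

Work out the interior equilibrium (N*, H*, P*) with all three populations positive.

N* ≈ 547, H* ≈ 43.5, P* ≈ 12.2

From dP/dt = 0: 0.00614H* = 0.267, so H* = 43.5.
From dN/dt = 0: 1.14(1 - N*/697) = 0.00563·43.5, giving N* = 697·(1 - 0.215) = 547.
From dH/dt = 0: 0.00186·547 - 0.589 = 0.0351P*, so P* = 0.429/0.0351 = 12.2.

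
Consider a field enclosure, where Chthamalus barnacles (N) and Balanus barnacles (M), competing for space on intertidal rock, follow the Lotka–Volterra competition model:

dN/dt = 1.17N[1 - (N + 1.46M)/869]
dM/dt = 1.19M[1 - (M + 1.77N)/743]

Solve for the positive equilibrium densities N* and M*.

Setting both brackets to zero gives the nullclines N + 1.46M = 869 and 1.77N + M = 743.
Substituting M = 743 - 1.77N into the first: N(1 - 1.46·1.77) = 869 - 1.46·743.
So N* = -216/-1.58 = 136, and then M* = 743 - 1.77·136 = 502.

N* ≈ 136, M* ≈ 502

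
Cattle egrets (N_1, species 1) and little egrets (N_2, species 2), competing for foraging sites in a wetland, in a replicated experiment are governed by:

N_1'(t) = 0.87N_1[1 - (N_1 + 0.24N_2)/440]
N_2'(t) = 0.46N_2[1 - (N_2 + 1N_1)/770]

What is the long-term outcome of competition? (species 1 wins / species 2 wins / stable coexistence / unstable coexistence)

Compare the nullcline intercepts: K1/α12 = 440/0.24 = 1830 > K2 = 770; K2/α21 = 770/1 = 770 > K1 = 440.
Since both inequalities hold, each species can invade when rare, so the interior equilibrium is stable.

stable coexistence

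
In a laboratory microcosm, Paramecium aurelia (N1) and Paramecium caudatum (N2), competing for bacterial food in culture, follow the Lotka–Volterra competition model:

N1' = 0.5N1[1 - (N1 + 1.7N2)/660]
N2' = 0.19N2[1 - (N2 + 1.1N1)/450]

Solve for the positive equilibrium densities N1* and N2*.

Setting both brackets to zero gives the nullclines N1 + 1.7N2 = 660 and 1.1N1 + N2 = 450.
Substituting N2 = 450 - 1.1N1 into the first: N1(1 - 1.7·1.1) = 660 - 1.7·450.
So N1* = -105/-0.87 = 121, and then N2* = 450 - 1.1·121 = 317.

N1* ≈ 121, N2* ≈ 317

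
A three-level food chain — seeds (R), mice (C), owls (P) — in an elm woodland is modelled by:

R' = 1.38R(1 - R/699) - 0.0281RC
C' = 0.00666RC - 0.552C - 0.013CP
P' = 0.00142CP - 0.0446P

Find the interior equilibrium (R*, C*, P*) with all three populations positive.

R* ≈ 252, C* ≈ 31.4, P* ≈ 86.6

From dP/dt = 0: 0.00142C* = 0.0446, so C* = 31.4.
From dR/dt = 0: 1.38(1 - R*/699) = 0.0281·31.4, giving R* = 699·(1 - 0.64) = 252.
From dC/dt = 0: 0.00666·252 - 0.552 = 0.013P*, so P* = 1.13/0.013 = 86.6.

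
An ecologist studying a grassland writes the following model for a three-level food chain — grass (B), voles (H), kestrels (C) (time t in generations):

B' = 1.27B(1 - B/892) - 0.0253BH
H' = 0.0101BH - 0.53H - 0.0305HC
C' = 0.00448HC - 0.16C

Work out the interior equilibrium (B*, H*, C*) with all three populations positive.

From dC/dt = 0: 0.00448H* = 0.16, so H* = 35.7.
From dB/dt = 0: 1.27(1 - B*/892) = 0.0253·35.7, giving B* = 892·(1 - 0.711) = 257.
From dH/dt = 0: 0.0101·257 - 0.53 = 0.0305C*, so C* = 2.07/0.0305 = 67.8.

B* ≈ 257, H* ≈ 35.7, C* ≈ 67.8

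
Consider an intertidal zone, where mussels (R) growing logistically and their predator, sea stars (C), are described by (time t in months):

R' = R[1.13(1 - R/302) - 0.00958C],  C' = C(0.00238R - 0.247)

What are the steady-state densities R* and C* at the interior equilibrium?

From dC/dt = 0 with C > 0: 0.00238R* = 0.247, so R* = 104.
Substitute into dR/dt = 0: 1.13(1 - 104/302) = 0.00958C*.
The bracket is 0.656, giving C* = 0.742/0.00958 = 77.4.

R* ≈ 104, C* ≈ 77.4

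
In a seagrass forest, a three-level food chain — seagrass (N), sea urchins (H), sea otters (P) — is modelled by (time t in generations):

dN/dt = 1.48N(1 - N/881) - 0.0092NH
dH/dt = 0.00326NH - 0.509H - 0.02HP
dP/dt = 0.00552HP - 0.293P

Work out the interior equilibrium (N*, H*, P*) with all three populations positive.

N* ≈ 590, H* ≈ 53.1, P* ≈ 70.8

From dP/dt = 0: 0.00552H* = 0.293, so H* = 53.1.
From dN/dt = 0: 1.48(1 - N*/881) = 0.0092·53.1, giving N* = 881·(1 - 0.33) = 590.
From dH/dt = 0: 0.00326·590 - 0.509 = 0.02P*, so P* = 1.42/0.02 = 70.8.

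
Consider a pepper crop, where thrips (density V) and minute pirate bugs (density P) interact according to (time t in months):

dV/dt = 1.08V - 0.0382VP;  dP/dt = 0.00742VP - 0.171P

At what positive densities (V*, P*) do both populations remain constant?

V* ≈ 23, P* ≈ 28.3

Set dP/dt = 0 with P > 0: 0.00742V - 0.171 = 0, so V* = 0.171/0.00742 = 23.
Set dV/dt = 0 with V > 0: 1.08 - 0.0382P = 0, so P* = 1.08/0.0382 = 28.3.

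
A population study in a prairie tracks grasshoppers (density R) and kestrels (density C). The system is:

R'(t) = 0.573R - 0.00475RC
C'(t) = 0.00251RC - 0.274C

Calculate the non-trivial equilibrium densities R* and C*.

Set dC/dt = 0 with C > 0: 0.00251R - 0.274 = 0, so R* = 0.274/0.00251 = 109.
Set dR/dt = 0 with R > 0: 0.573 - 0.00475C = 0, so C* = 0.573/0.00475 = 121.

R* ≈ 109, C* ≈ 121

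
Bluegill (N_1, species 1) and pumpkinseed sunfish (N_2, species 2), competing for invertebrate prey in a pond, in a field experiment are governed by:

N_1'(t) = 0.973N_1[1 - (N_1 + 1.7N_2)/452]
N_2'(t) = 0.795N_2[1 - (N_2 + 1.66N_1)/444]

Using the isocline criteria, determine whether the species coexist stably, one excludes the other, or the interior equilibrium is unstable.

Compare the nullcline intercepts: K1/α12 = 452/1.7 = 266 < K2 = 444; K2/α21 = 444/1.66 = 267 < K1 = 452.
Since both are reversed, neither can invade when rare; the interior point is a saddle.

unstable coexistence (outcome depends on initial conditions)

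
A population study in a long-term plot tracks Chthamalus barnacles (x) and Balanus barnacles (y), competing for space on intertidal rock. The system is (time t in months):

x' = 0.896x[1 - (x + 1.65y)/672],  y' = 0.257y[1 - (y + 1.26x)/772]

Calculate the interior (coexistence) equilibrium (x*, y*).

Setting both brackets to zero gives the nullclines x + 1.65y = 672 and 1.26x + y = 772.
Substituting y = 772 - 1.26x into the first: x(1 - 1.65·1.26) = 672 - 1.65·772.
So x* = -602/-1.08 = 558, and then y* = 772 - 1.26·558 = 69.2.

x* ≈ 558, y* ≈ 69.2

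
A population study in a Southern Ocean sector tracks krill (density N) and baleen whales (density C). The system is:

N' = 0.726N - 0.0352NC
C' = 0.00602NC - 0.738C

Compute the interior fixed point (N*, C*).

Set dC/dt = 0 with C > 0: 0.00602N - 0.738 = 0, so N* = 0.738/0.00602 = 123.
Set dN/dt = 0 with N > 0: 0.726 - 0.0352C = 0, so C* = 0.726/0.0352 = 20.6.

N* ≈ 123, C* ≈ 20.6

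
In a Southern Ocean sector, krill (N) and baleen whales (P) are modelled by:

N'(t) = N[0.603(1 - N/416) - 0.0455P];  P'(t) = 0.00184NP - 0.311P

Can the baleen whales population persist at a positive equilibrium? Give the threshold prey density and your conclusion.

The predator equation gives dP/dt > 0 only when N > 0.311/0.00184 = 169.
Without the predator, N → K = 416. Since 416 > 169, the predator can invade and persist.

Threshold N = 169; K > 169, so yes, the predator persists.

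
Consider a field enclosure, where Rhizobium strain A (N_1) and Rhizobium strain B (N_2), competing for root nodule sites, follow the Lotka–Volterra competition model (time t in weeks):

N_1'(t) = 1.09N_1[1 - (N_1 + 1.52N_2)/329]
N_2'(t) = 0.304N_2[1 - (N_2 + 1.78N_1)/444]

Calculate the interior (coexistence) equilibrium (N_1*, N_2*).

Setting both brackets to zero gives the nullclines N_1 + 1.52N_2 = 329 and 1.78N_1 + N_2 = 444.
Substituting N_2 = 444 - 1.78N_1 into the first: N_1(1 - 1.52·1.78) = 329 - 1.52·444.
So N_1* = -346/-1.71 = 203, and then N_2* = 444 - 1.78·203 = 83.

N_1* ≈ 203, N_2* ≈ 83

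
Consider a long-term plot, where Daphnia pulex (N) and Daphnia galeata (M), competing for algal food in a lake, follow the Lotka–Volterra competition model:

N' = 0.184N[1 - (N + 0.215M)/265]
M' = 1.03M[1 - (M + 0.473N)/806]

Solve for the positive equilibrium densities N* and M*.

N* ≈ 102, M* ≈ 758

Setting both brackets to zero gives the nullclines N + 0.215M = 265 and 0.473N + M = 806.
Substituting M = 806 - 0.473N into the first: N(1 - 0.215·0.473) = 265 - 0.215·806.
So N* = 91.7/0.898 = 102, and then M* = 806 - 0.473·102 = 758.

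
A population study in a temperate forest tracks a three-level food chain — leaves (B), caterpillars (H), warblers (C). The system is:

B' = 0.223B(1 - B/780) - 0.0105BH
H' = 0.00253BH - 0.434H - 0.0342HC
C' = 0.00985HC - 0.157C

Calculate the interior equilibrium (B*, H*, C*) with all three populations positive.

From dC/dt = 0: 0.00985H* = 0.157, so H* = 15.9.
From dB/dt = 0: 0.223(1 - B*/780) = 0.0105·15.9, giving B* = 780·(1 - 0.75) = 195.
From dH/dt = 0: 0.00253·195 - 0.434 = 0.0342C*, so C* = 0.0584/0.0342 = 1.71.

B* ≈ 195, H* ≈ 15.9, C* ≈ 1.71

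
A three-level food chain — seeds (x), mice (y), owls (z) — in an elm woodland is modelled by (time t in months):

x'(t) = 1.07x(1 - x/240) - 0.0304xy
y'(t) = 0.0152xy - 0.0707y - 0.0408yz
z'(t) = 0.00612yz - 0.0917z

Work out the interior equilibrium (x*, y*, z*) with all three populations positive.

From dz/dt = 0: 0.00612y* = 0.0917, so y* = 15.
From dx/dt = 0: 1.07(1 - x*/240) = 0.0304·15, giving x* = 240·(1 - 0.426) = 138.
From dy/dt = 0: 0.0152·138 - 0.0707 = 0.0408z*, so z* = 2.02/0.0408 = 49.6.

x* ≈ 138, y* ≈ 15, z* ≈ 49.6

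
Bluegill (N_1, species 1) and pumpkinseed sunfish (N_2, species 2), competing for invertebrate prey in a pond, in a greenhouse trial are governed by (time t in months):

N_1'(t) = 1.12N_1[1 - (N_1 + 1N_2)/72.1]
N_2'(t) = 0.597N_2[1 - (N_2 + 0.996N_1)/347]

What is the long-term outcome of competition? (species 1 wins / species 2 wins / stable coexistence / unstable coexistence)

species 2 excludes species 1

Compare the nullcline intercepts: K1/α12 = 72.1/1 = 72.1 < K2 = 347; K2/α21 = 347/0.996 = 348 > K1 = 72.1.
Since the inequalities point opposite ways, species 2 can invade but species 1 cannot.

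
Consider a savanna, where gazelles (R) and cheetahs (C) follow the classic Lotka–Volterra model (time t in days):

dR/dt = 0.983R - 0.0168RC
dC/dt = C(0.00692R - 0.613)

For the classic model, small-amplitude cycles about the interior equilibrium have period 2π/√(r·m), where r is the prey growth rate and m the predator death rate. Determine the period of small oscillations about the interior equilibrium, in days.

T ≈ 8.09 days

Here r = 0.983 and m = 0.613, so r·m = 0.603.
ω = √0.603 = 0.776 per day, hence T = 2π/ω ≈ 8.09 days.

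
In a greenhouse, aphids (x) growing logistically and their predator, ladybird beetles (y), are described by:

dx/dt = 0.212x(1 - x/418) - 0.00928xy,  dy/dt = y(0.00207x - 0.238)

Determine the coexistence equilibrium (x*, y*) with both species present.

From dy/dt = 0 with y > 0: 0.00207x* = 0.238, so x* = 115.
Substitute into dx/dt = 0: 0.212(1 - 115/418) = 0.00928y*.
The bracket is 0.725, giving y* = 0.154/0.00928 = 16.6.

x* ≈ 115, y* ≈ 16.6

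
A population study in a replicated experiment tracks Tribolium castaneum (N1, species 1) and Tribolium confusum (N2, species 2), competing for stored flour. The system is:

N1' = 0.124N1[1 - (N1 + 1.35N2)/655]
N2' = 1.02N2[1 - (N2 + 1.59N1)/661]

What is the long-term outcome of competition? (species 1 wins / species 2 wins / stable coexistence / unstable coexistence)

Compare the nullcline intercepts: K1/α12 = 655/1.35 = 485 < K2 = 661; K2/α21 = 661/1.59 = 416 < K1 = 655.
Since both are reversed, neither can invade when rare; the interior point is a saddle.

unstable coexistence (outcome depends on initial conditions)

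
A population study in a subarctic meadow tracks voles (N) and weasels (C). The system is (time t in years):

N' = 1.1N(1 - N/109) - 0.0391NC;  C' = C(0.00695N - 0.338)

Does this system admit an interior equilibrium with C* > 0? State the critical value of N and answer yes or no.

The predator equation gives dC/dt > 0 only when N > 0.338/0.00695 = 48.6.
Without the predator, N → K = 109. Since 109 > 48.6, the predator can invade and persist.

Threshold N = 48.6; K > 48.6, so yes, the predator persists.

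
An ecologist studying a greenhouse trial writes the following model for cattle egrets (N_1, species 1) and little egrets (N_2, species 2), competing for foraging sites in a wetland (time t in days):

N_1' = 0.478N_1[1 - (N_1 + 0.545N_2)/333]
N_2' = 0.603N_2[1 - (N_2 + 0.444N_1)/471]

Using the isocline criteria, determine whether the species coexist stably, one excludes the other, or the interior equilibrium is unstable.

Compare the nullcline intercepts: K1/α12 = 333/0.545 = 611 > K2 = 471; K2/α21 = 471/0.444 = 1060 > K1 = 333.
Since both inequalities hold, each species can invade when rare, so the interior equilibrium is stable.

stable coexistence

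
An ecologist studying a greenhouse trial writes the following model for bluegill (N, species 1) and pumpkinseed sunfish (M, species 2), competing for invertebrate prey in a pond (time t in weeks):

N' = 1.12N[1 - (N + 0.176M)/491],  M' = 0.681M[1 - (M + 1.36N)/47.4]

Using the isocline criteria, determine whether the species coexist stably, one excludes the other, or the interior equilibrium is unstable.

species 1 excludes species 2

Compare the nullcline intercepts: K1/α12 = 491/0.176 = 2790 > K2 = 47.4; K2/α21 = 47.4/1.36 = 34.9 < K1 = 491.
Since the inequalities point opposite ways, species 1 can invade but species 2 cannot.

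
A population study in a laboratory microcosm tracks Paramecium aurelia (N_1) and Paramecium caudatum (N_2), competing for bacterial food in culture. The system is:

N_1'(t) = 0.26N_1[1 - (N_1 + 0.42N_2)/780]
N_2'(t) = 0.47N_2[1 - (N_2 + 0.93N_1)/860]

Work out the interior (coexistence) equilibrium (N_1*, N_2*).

Setting both brackets to zero gives the nullclines N_1 + 0.42N_2 = 780 and 0.93N_1 + N_2 = 860.
Substituting N_2 = 860 - 0.93N_1 into the first: N_1(1 - 0.42·0.93) = 780 - 0.42·860.
So N_1* = 419/0.609 = 687, and then N_2* = 860 - 0.93·687 = 221.

N_1* ≈ 687, N_2* ≈ 221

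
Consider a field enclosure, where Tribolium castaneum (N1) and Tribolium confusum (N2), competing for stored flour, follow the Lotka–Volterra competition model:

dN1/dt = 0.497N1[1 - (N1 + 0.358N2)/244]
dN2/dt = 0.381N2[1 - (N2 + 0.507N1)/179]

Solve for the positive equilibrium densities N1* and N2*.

N1* ≈ 220, N2* ≈ 67.6

Setting both brackets to zero gives the nullclines N1 + 0.358N2 = 244 and 0.507N1 + N2 = 179.
Substituting N2 = 179 - 0.507N1 into the first: N1(1 - 0.358·0.507) = 244 - 0.358·179.
So N1* = 180/0.818 = 220, and then N2* = 179 - 0.507·220 = 67.6.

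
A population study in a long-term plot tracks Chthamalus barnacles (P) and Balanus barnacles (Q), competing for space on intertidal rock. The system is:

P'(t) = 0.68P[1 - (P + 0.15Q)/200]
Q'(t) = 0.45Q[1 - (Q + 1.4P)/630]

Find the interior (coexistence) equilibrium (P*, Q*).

Setting both brackets to zero gives the nullclines P + 0.15Q = 200 and 1.4P + Q = 630.
Substituting Q = 630 - 1.4P into the first: P(1 - 0.15·1.4) = 200 - 0.15·630.
So P* = 106/0.79 = 134, and then Q* = 630 - 1.4·134 = 443.

P* ≈ 134, Q* ≈ 443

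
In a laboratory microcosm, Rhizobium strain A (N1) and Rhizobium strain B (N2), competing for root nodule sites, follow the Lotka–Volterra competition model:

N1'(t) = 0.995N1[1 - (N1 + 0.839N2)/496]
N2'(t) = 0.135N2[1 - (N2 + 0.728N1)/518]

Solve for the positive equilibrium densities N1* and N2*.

N1* ≈ 158, N2* ≈ 403

Setting both brackets to zero gives the nullclines N1 + 0.839N2 = 496 and 0.728N1 + N2 = 518.
Substituting N2 = 518 - 0.728N1 into the first: N1(1 - 0.839·0.728) = 496 - 0.839·518.
So N1* = 61.4/0.389 = 158, and then N2* = 518 - 0.728·158 = 403.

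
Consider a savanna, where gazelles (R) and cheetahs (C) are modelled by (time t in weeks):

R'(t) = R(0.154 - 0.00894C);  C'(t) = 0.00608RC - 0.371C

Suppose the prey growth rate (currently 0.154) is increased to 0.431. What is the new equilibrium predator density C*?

C* ≈ 48.2

At the interior fixed point, setting dR/dt = 0 with R > 0 fixes C* = (prey growth rate)/(RC coefficient) — independent of the other coefficients.
With the change, C* = 0.431/0.00894 = 48.2; it rises from 17.2.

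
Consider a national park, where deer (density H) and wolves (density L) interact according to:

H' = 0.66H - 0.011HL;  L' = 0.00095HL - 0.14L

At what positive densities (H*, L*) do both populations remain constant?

H* ≈ 147, L* ≈ 60

Set dL/dt = 0 with L > 0: 0.00095H - 0.14 = 0, so H* = 0.14/0.00095 = 147.
Set dH/dt = 0 with H > 0: 0.66 - 0.011L = 0, so L* = 0.66/0.011 = 60.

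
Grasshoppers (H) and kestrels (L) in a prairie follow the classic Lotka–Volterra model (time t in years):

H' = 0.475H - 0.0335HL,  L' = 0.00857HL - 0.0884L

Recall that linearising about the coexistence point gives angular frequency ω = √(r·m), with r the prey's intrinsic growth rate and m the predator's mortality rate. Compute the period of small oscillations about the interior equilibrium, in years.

Here r = 0.475 and m = 0.0884, so r·m = 0.042.
ω = √0.042 = 0.205 per year, hence T = 2π/ω ≈ 30.7 years.

T ≈ 30.7 years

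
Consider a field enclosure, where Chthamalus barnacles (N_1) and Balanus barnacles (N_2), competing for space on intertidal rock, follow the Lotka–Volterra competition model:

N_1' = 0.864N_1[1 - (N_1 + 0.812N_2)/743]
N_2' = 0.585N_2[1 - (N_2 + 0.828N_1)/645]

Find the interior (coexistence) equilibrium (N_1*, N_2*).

Setting both brackets to zero gives the nullclines N_1 + 0.812N_2 = 743 and 0.828N_1 + N_2 = 645.
Substituting N_2 = 645 - 0.828N_1 into the first: N_1(1 - 0.812·0.828) = 743 - 0.812·645.
So N_1* = 219/0.328 = 669, and then N_2* = 645 - 0.828·669 = 90.9.

N_1* ≈ 669, N_2* ≈ 90.9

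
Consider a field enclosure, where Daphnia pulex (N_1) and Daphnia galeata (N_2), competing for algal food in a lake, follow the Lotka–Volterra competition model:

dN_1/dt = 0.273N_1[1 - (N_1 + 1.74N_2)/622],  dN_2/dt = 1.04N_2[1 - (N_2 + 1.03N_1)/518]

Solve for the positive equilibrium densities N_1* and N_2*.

Setting both brackets to zero gives the nullclines N_1 + 1.74N_2 = 622 and 1.03N_1 + N_2 = 518.
Substituting N_2 = 518 - 1.03N_1 into the first: N_1(1 - 1.74·1.03) = 622 - 1.74·518.
So N_1* = -279/-0.792 = 353, and then N_2* = 518 - 1.03·353 = 155.

N_1* ≈ 353, N_2* ≈ 155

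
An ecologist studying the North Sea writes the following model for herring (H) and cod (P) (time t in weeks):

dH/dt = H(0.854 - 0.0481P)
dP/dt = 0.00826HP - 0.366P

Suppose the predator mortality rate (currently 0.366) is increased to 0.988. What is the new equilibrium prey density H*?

At the interior fixed point, setting dP/dt = 0 with P > 0 fixes H* = (predator death rate)/(HP coefficient) — independent of the other coefficients.
With the change, H* = 0.988/0.00826 = 120; it rises from 44.3.

H* ≈ 120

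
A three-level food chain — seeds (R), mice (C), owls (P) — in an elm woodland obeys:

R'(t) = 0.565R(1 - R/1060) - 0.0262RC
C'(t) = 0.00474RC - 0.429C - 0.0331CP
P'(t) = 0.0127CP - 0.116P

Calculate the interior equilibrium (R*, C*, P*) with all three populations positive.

R* ≈ 611, C* ≈ 9.13, P* ≈ 74.5

From dP/dt = 0: 0.0127C* = 0.116, so C* = 9.13.
From dR/dt = 0: 0.565(1 - R*/1060) = 0.0262·9.13, giving R* = 1060·(1 - 0.424) = 611.
From dC/dt = 0: 0.00474·611 - 0.429 = 0.0331P*, so P* = 2.47/0.0331 = 74.5.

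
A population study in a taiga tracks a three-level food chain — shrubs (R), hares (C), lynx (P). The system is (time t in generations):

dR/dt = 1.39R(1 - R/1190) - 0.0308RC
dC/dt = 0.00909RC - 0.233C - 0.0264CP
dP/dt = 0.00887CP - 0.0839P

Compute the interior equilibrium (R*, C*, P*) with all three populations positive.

R* ≈ 941, C* ≈ 9.46, P* ≈ 315

From dP/dt = 0: 0.00887C* = 0.0839, so C* = 9.46.
From dR/dt = 0: 1.39(1 - R*/1190) = 0.0308·9.46, giving R* = 1190·(1 - 0.21) = 941.
From dC/dt = 0: 0.00909·941 - 0.233 = 0.0264P*, so P* = 8.32/0.0264 = 315.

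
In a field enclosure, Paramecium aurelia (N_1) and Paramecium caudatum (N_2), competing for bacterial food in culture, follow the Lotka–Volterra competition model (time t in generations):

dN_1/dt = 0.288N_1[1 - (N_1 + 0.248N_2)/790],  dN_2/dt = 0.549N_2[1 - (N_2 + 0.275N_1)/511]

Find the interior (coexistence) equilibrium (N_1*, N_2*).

N_1* ≈ 712, N_2* ≈ 315

Setting both brackets to zero gives the nullclines N_1 + 0.248N_2 = 790 and 0.275N_1 + N_2 = 511.
Substituting N_2 = 511 - 0.275N_1 into the first: N_1(1 - 0.248·0.275) = 790 - 0.248·511.
So N_1* = 663/0.932 = 712, and then N_2* = 511 - 0.275·712 = 315.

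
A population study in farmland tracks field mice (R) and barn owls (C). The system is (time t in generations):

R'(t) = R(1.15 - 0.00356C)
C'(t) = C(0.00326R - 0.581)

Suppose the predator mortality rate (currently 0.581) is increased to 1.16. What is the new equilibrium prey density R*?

At the interior fixed point, setting dC/dt = 0 with C > 0 fixes R* = (predator death rate)/(RC coefficient) — independent of the other coefficients.
With the change, R* = 1.16/0.00326 = 356; it rises from 178.

R* ≈ 356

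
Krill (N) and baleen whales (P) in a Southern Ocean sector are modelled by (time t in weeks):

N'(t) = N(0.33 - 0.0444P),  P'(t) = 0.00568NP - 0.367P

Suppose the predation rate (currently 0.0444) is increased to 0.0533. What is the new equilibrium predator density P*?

At the interior fixed point, setting dN/dt = 0 with N > 0 fixes P* = (prey growth rate)/(NP coefficient) — independent of the other coefficients.
With the change, P* = 0.33/0.0533 = 6.19; it falls from 7.43.

P* ≈ 6.19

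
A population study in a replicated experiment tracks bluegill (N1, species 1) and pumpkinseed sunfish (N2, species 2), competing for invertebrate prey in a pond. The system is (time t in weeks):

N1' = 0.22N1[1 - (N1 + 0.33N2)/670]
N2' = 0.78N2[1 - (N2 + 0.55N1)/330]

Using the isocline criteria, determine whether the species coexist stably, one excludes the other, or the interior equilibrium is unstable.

species 1 excludes species 2

Compare the nullcline intercepts: K1/α12 = 670/0.33 = 2030 > K2 = 330; K2/α21 = 330/0.55 = 600 < K1 = 670.
Since the inequalities point opposite ways, species 1 can invade but species 2 cannot.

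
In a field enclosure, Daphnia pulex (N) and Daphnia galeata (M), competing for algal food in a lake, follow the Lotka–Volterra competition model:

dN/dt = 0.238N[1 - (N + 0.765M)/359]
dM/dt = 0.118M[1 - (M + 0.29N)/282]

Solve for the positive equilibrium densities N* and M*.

N* ≈ 184, M* ≈ 229

Setting both brackets to zero gives the nullclines N + 0.765M = 359 and 0.29N + M = 282.
Substituting M = 282 - 0.29N into the first: N(1 - 0.765·0.29) = 359 - 0.765·282.
So N* = 143/0.778 = 184, and then M* = 282 - 0.29·184 = 229.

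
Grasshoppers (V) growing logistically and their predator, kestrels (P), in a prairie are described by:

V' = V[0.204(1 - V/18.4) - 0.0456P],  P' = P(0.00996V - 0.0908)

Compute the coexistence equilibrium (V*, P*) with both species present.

V* ≈ 9.12, P* ≈ 2.26

From dP/dt = 0 with P > 0: 0.00996V* = 0.0908, so V* = 9.12.
Substitute into dV/dt = 0: 0.204(1 - 9.12/18.4) = 0.0456P*.
The bracket is 0.505, giving P* = 0.103/0.0456 = 2.26.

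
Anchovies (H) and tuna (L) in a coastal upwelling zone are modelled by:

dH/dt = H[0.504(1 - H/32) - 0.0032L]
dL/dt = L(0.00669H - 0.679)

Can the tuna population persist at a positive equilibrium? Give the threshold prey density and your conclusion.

The predator equation gives dL/dt > 0 only when H > 0.679/0.00669 = 101.
Without the predator, H → K = 32. Since 32 < 101, the predator cannot invade.

Threshold H = 101; K < 101, so no, the predator goes extinct.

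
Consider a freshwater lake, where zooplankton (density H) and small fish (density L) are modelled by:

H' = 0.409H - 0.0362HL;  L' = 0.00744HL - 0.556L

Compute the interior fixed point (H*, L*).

H* ≈ 74.7, L* ≈ 11.3

Set dL/dt = 0 with L > 0: 0.00744H - 0.556 = 0, so H* = 0.556/0.00744 = 74.7.
Set dH/dt = 0 with H > 0: 0.409 - 0.0362L = 0, so L* = 0.409/0.0362 = 11.3.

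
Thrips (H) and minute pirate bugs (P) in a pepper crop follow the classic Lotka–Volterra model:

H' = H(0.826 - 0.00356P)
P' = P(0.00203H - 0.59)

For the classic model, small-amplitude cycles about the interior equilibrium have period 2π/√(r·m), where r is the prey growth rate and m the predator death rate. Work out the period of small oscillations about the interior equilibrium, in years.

T ≈ 9 years

Here r = 0.826 and m = 0.59, so r·m = 0.487.
ω = √0.487 = 0.698 per year, hence T = 2π/ω ≈ 9 years.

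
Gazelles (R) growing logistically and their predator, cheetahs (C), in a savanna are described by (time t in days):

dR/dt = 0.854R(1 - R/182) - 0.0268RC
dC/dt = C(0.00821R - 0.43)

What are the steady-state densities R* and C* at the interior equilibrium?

From dC/dt = 0 with C > 0: 0.00821R* = 0.43, so R* = 52.4.
Substitute into dR/dt = 0: 0.854(1 - 52.4/182) = 0.0268C*.
The bracket is 0.712, giving C* = 0.608/0.0268 = 22.7.

R* ≈ 52.4, C* ≈ 22.7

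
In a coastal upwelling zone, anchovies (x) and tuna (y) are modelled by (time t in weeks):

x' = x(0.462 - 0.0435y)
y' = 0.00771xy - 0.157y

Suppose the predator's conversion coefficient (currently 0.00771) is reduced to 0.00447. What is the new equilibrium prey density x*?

At the interior fixed point, setting dy/dt = 0 with y > 0 fixes x* = (predator death rate)/(xy coefficient) — independent of the other coefficients.
With the change, x* = 0.157/0.00447 = 35.1; it rises from 20.4.

x* ≈ 35.1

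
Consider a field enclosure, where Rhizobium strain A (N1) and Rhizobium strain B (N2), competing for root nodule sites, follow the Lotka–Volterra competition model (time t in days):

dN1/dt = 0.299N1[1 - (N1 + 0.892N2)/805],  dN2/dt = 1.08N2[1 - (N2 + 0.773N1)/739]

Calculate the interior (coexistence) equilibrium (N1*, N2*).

Setting both brackets to zero gives the nullclines N1 + 0.892N2 = 805 and 0.773N1 + N2 = 739.
Substituting N2 = 739 - 0.773N1 into the first: N1(1 - 0.892·0.773) = 805 - 0.892·739.
So N1* = 146/0.31 = 470, and then N2* = 739 - 0.773·470 = 376.

N1* ≈ 470, N2* ≈ 376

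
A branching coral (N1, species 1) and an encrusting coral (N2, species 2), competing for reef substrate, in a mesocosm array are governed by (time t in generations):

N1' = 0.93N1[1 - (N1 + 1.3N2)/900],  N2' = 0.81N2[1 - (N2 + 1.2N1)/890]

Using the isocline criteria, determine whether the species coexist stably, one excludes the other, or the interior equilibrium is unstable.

Compare the nullcline intercepts: K1/α12 = 900/1.3 = 692 < K2 = 890; K2/α21 = 890/1.2 = 742 < K1 = 900.
Since both are reversed, neither can invade when rare; the interior point is a saddle.

unstable coexistence (outcome depends on initial conditions)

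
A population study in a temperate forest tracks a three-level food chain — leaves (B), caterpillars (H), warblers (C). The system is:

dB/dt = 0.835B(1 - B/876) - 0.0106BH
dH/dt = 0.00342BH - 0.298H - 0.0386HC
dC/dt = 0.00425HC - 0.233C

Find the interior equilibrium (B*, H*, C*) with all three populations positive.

From dC/dt = 0: 0.00425H* = 0.233, so H* = 54.8.
From dB/dt = 0: 0.835(1 - B*/876) = 0.0106·54.8, giving B* = 876·(1 - 0.696) = 266.
From dH/dt = 0: 0.00342·266 - 0.298 = 0.0386C*, so C* = 0.613/0.0386 = 15.9.

B* ≈ 266, H* ≈ 54.8, C* ≈ 15.9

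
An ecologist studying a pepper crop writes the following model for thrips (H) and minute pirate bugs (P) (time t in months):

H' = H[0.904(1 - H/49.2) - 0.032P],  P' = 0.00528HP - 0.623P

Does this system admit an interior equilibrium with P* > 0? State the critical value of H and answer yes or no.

Threshold H = 118; K < 118, so no, the predator goes extinct.

The predator equation gives dP/dt > 0 only when H > 0.623/0.00528 = 118.
Without the predator, H → K = 49.2. Since 49.2 < 118, the predator cannot invade.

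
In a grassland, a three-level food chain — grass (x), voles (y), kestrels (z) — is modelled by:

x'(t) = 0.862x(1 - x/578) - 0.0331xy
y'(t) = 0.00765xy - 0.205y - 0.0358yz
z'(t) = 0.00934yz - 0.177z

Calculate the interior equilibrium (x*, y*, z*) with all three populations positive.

x* ≈ 157, y* ≈ 19, z* ≈ 27.9

From dz/dt = 0: 0.00934y* = 0.177, so y* = 19.
From dx/dt = 0: 0.862(1 - x*/578) = 0.0331·19, giving x* = 578·(1 - 0.728) = 157.
From dy/dt = 0: 0.00765·157 - 0.205 = 0.0358z*, so z* = 0.999/0.0358 = 27.9.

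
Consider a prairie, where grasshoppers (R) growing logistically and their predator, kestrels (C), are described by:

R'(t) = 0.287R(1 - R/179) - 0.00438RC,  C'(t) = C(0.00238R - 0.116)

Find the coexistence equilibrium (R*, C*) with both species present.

From dC/dt = 0 with C > 0: 0.00238R* = 0.116, so R* = 48.7.
Substitute into dR/dt = 0: 0.287(1 - 48.7/179) = 0.00438C*.
The bracket is 0.728, giving C* = 0.209/0.00438 = 47.7.

R* ≈ 48.7, C* ≈ 47.7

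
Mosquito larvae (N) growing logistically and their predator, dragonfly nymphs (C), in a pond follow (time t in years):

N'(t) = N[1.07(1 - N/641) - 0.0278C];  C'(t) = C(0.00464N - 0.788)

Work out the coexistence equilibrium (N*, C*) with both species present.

From dC/dt = 0 with C > 0: 0.00464N* = 0.788, so N* = 170.
Substitute into dN/dt = 0: 1.07(1 - 170/641) = 0.0278C*.
The bracket is 0.735, giving C* = 0.787/0.0278 = 28.3.

N* ≈ 170, C* ≈ 28.3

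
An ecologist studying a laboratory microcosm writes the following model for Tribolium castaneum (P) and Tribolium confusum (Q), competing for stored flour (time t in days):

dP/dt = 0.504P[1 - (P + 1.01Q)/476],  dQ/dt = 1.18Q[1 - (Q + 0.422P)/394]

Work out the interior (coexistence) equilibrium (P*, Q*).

P* ≈ 136, Q* ≈ 337

Setting both brackets to zero gives the nullclines P + 1.01Q = 476 and 0.422P + Q = 394.
Substituting Q = 394 - 0.422P into the first: P(1 - 1.01·0.422) = 476 - 1.01·394.
So P* = 78.1/0.574 = 136, and then Q* = 394 - 0.422·136 = 337.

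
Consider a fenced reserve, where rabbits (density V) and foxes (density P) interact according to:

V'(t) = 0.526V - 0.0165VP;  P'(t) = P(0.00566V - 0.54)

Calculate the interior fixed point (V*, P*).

Set dP/dt = 0 with P > 0: 0.00566V - 0.54 = 0, so V* = 0.54/0.00566 = 95.4.
Set dV/dt = 0 with V > 0: 0.526 - 0.0165P = 0, so P* = 0.526/0.0165 = 31.9.

V* ≈ 95.4, P* ≈ 31.9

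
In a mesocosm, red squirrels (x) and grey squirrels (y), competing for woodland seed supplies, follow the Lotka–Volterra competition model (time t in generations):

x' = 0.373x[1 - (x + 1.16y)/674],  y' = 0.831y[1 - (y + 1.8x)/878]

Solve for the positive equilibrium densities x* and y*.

x* ≈ 317, y* ≈ 308

Setting both brackets to zero gives the nullclines x + 1.16y = 674 and 1.8x + y = 878.
Substituting y = 878 - 1.8x into the first: x(1 - 1.16·1.8) = 674 - 1.16·878.
So x* = -344/-1.09 = 317, and then y* = 878 - 1.8·317 = 308.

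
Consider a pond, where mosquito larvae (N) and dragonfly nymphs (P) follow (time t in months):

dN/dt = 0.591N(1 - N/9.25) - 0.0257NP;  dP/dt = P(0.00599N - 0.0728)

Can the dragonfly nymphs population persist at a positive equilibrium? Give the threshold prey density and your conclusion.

Threshold N = 12.2; K < 12.2, so no, the predator goes extinct.

The predator equation gives dP/dt > 0 only when N > 0.0728/0.00599 = 12.2.
Without the predator, N → K = 9.25. Since 9.25 < 12.2, the predator cannot invade.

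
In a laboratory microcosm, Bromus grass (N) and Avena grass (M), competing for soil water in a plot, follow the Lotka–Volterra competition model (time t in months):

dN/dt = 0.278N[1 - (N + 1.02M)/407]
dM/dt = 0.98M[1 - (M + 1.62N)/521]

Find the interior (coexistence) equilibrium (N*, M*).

Setting both brackets to zero gives the nullclines N + 1.02M = 407 and 1.62N + M = 521.
Substituting M = 521 - 1.62N into the first: N(1 - 1.02·1.62) = 407 - 1.02·521.
So N* = -124/-0.652 = 191, and then M* = 521 - 1.62·191 = 212.

N* ≈ 191, M* ≈ 212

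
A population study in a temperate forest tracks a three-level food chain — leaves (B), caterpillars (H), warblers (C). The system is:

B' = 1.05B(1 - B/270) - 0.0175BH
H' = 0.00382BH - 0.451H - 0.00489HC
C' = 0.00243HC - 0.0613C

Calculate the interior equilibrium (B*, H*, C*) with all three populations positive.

B* ≈ 156, H* ≈ 25.2, C* ≈ 30

From dC/dt = 0: 0.00243H* = 0.0613, so H* = 25.2.
From dB/dt = 0: 1.05(1 - B*/270) = 0.0175·25.2, giving B* = 270·(1 - 0.42) = 156.
From dH/dt = 0: 0.00382·156 - 0.451 = 0.00489C*, so C* = 0.147/0.00489 = 30.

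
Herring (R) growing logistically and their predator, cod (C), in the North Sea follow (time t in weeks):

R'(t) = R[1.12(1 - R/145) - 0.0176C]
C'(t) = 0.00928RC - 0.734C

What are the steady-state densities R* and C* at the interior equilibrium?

R* ≈ 79.1, C* ≈ 28.9

From dC/dt = 0 with C > 0: 0.00928R* = 0.734, so R* = 79.1.
Substitute into dR/dt = 0: 1.12(1 - 79.1/145) = 0.0176C*.
The bracket is 0.455, giving C* = 0.509/0.0176 = 28.9.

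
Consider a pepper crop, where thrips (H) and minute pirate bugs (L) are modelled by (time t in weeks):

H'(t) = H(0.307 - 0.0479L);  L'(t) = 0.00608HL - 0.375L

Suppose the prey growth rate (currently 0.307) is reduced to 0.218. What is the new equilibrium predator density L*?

L* ≈ 4.55

At the interior fixed point, setting dH/dt = 0 with H > 0 fixes L* = (prey growth rate)/(HL coefficient) — independent of the other coefficients.
With the change, L* = 0.218/0.0479 = 4.55; it falls from 6.41.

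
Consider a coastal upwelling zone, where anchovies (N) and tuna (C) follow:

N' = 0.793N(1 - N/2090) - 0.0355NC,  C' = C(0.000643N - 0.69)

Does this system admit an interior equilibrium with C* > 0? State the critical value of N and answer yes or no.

The predator equation gives dC/dt > 0 only when N > 0.69/0.000643 = 1070.
Without the predator, N → K = 2090. Since 2090 > 1070, the predator can invade and persist.

Threshold N = 1070; K > 1070, so yes, the predator persists.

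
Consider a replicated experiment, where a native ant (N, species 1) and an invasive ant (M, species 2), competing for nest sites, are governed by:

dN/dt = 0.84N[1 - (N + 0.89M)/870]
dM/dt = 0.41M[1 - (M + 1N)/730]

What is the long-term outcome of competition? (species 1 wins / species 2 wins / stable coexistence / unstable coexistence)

species 1 excludes species 2

Compare the nullcline intercepts: K1/α12 = 870/0.89 = 978 > K2 = 730; K2/α21 = 730/1 = 730 < K1 = 870.
Since the inequalities point opposite ways, species 1 can invade but species 2 cannot.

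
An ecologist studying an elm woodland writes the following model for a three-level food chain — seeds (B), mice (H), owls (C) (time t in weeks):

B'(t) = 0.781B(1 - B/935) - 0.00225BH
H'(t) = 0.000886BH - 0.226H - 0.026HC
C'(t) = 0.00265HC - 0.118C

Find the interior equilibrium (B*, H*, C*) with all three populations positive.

From dC/dt = 0: 0.00265H* = 0.118, so H* = 44.5.
From dB/dt = 0: 0.781(1 - B*/935) = 0.00225·44.5, giving B* = 935·(1 - 0.128) = 815.
From dH/dt = 0: 0.000886·815 - 0.226 = 0.026C*, so C* = 0.496/0.026 = 19.1.

B* ≈ 815, H* ≈ 44.5, C* ≈ 19.1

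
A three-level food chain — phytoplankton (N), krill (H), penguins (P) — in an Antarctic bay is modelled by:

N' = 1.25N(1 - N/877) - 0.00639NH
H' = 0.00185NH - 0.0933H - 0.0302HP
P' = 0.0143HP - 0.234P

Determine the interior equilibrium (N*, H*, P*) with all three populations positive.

N* ≈ 804, H* ≈ 16.4, P* ≈ 46.1

From dP/dt = 0: 0.0143H* = 0.234, so H* = 16.4.
From dN/dt = 0: 1.25(1 - N*/877) = 0.00639·16.4, giving N* = 877·(1 - 0.0837) = 804.
From dH/dt = 0: 0.00185·804 - 0.0933 = 0.0302P*, so P* = 1.39/0.0302 = 46.1.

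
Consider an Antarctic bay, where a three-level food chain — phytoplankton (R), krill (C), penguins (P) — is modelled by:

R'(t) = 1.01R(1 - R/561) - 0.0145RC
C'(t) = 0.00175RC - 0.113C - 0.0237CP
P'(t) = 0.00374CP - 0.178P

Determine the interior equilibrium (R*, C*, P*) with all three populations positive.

R* ≈ 178, C* ≈ 47.6, P* ≈ 8.35

From dP/dt = 0: 0.00374C* = 0.178, so C* = 47.6.
From dR/dt = 0: 1.01(1 - R*/561) = 0.0145·47.6, giving R* = 561·(1 - 0.683) = 178.
From dC/dt = 0: 0.00175·178 - 0.113 = 0.0237P*, so P* = 0.198/0.0237 = 8.35.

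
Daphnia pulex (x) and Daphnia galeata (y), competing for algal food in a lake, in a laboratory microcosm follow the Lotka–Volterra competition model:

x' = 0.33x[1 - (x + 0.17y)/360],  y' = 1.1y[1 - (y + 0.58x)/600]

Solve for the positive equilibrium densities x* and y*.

Setting both brackets to zero gives the nullclines x + 0.17y = 360 and 0.58x + y = 600.
Substituting y = 600 - 0.58x into the first: x(1 - 0.17·0.58) = 360 - 0.17·600.
So x* = 258/0.901 = 286, and then y* = 600 - 0.58·286 = 434.

x* ≈ 286, y* ≈ 434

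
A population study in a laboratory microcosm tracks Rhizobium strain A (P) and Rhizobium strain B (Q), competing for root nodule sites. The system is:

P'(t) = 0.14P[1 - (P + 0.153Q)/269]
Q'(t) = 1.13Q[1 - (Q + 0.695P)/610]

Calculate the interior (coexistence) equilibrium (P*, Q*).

Setting both brackets to zero gives the nullclines P + 0.153Q = 269 and 0.695P + Q = 610.
Substituting Q = 610 - 0.695P into the first: P(1 - 0.153·0.695) = 269 - 0.153·610.
So P* = 176/0.894 = 197, and then Q* = 610 - 0.695·197 = 473.

P* ≈ 197, Q* ≈ 473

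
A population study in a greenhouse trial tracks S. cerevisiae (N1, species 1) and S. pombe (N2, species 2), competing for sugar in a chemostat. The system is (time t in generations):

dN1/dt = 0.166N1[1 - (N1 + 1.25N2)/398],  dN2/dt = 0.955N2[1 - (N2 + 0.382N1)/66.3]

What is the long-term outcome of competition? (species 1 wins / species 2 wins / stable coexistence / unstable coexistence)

species 1 excludes species 2

Compare the nullcline intercepts: K1/α12 = 398/1.25 = 318 > K2 = 66.3; K2/α21 = 66.3/0.382 = 174 < K1 = 398.
Since the inequalities point opposite ways, species 1 can invade but species 2 cannot.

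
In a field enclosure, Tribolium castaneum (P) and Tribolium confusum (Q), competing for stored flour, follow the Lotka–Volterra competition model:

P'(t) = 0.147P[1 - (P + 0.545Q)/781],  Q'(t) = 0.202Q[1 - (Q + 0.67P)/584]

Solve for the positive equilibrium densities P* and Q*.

Setting both brackets to zero gives the nullclines P + 0.545Q = 781 and 0.67P + Q = 584.
Substituting Q = 584 - 0.67P into the first: P(1 - 0.545·0.67) = 781 - 0.545·584.
So P* = 463/0.635 = 729, and then Q* = 584 - 0.67·729 = 95.7.

P* ≈ 729, Q* ≈ 95.7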